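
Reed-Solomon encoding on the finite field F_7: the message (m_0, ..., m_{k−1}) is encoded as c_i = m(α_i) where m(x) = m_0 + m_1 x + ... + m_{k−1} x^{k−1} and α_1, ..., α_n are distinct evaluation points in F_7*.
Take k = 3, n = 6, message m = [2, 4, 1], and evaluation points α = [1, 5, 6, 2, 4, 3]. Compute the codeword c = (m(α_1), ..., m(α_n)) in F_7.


c = [0, 5, 6, 0, 6, 2]

Message polynomial: m(x) = 2 + 4·x + 1·x^2 (mod 7).
For each evaluation point α_i, compute m(α_i) mod 7:
  α_1 = 1: Horner steps 1 → 5 → 0, so m(1) = 0.
  α_2 = 5: Horner steps 1 → 2 → 5, so m(5) = 5.
  α_3 = 6: Horner steps 1 → 3 → 6, so m(6) = 6.
  α_4 = 2: Horner steps 1 → 6 → 0, so m(2) = 0.
  α_5 = 4: Horner steps 1 → 1 → 6, so m(4) = 6.
  α_6 = 3: Horner steps 1 → 0 → 2, so m(3) = 2.
Codeword c = [0, 5, 6, 0, 6, 2] ∈ F_7^6.


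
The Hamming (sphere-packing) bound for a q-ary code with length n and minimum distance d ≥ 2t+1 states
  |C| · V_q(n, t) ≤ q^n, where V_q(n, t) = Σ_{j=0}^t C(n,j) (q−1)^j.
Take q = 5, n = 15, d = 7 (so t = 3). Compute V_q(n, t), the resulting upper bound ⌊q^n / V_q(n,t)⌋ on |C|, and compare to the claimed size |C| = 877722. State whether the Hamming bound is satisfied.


V_q(n, t) = 30861, q^n = 30517578125, Hamming bound = 988871, |C| = 877722 ≤ bound (satisfied).

Step 1: Compute V_q(n, t) = Σ_{j=0}^3 C(n, j) (q−1)^j.
  j = 0: C(15,0)·(4)^0 = 1·1 = 1.
  j = 1: C(15,1)·(4)^1 = 15·4 = 60.
  j = 2: C(15,2)·(4)^2 = 105·16 = 1680.
  j = 3: C(15,3)·(4)^3 = 455·64 = 29120.
  V_q(n, t) = 1 + 60 + 1680 + 29120 = 30861.
Step 2: q^n = 5^15 = 30517578125.
Step 3: Hamming bound ⌊q^n / V_q(n,t)⌋ = ⌊30517578125/30861⌋ = 988871.
Step 4: Compare |C| = 877722 to 988871: satisfied.
The claimed |C| lies below the Hamming bound.


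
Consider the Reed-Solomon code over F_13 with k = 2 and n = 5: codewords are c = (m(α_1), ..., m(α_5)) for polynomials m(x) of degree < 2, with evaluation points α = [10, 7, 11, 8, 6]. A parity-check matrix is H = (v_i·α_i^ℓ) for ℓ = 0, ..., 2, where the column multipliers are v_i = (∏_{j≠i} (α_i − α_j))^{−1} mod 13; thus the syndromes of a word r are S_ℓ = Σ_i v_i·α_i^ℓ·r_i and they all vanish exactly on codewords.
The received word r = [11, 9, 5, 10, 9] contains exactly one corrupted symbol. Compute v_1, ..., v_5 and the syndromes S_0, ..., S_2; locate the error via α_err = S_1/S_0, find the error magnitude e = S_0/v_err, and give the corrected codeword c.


S = (6, 3, 8), error at position 2, error magnitude e = 6, c = [11, 3, 5, 10, 9].

Step 1: column multipliers v_i = (∏_{j≠i}(α_i − α_j))^{−1} mod 13.
  i = 1 (α = 10): (10−7)(10−11)(10−8)(10−6) = 3·(−1)·2·4 = −24 ≡ 2, so v_1 = 2^{−1} = 7 (mod 13).
  i = 2 (α = 7): (7−10)(7−11)(7−8)(7−6) = (−3)·(−4)·(−1)·1 = −12 ≡ 1, so v_2 = 1^{−1} = 1 (mod 13).
  i = 3 (α = 11): (11−10)(11−7)(11−8)(11−6) = 1·4·3·5 = 60 ≡ 8, so v_3 = 8^{−1} = 5 (mod 13).
  i = 4 (α = 8): (8−10)(8−7)(8−11)(8−6) = (−2)·1·(−3)·2 = 12 ≡ 12, so v_4 = 12^{−1} = 12 (mod 13).
  i = 5 (α = 6): (6−10)(6−7)(6−11)(6−8) = (−4)·(−1)·(−5)·(−2) = 40 ≡ 1, so v_5 = 1^{−1} = 1 (mod 13).
  v = [7, 1, 5, 12, 1].
Step 2: syndromes of r = [11, 9, 5, 10, 9] (all sums mod 13).
  S_0 = Σ v_i r_i = 7·11 + 1·9 + 5·5 + 12·10 + 1·9 = 240 ≡ 6.
  S_1 = Σ v_i α_i r_i = 7·10·11 + 1·7·9 + 5·11·5 + 12·8·10 + 1·6·9 = 2122 ≡ 3.
  α_i^2 mod 13 = [9, 10, 4, 12, 10].
  S_2 = Σ v_i α_i^2 r_i = 7·9·11 + 1·10·9 + 5·4·5 + 12·12·10 + 1·10·9 = 2413 ≡ 8.
  S = (6, 3, 8) ≠ 0, so r is not a codeword (an error is present).
Step 3: locate the error. For a single error e at position i, S_ℓ = v_i·e·α_i^ℓ, so α_err = S_1/S_0.
  S_0^{−1} = 6^{−1} = 11 (mod 13), so α_err = 3·11 = 33 ≡ 7 = α_2. Error position i = 2.
  Consistency check: S_2/S_1 = 8·9 = 72 ≡ 7 = α_err ✓ (single-error assumption holds).
Step 4: error magnitude e = S_0/v_2 = S_0·∏_{j≠2}(α_2 − α_j) = 6·1 = 6 ≡ 6 (mod 13).
Step 5: correct position 2: c_2 = r_2 − e = 9 − 6 ≡ 3 (mod 13). Hence c = [11, 3, 5, 10, 9].
  Check: interpolating c through the α_i gives m(x) = 6 + 7·x (degree < 2) with m(α_i) = c_i for every i, so c is indeed a codeword.


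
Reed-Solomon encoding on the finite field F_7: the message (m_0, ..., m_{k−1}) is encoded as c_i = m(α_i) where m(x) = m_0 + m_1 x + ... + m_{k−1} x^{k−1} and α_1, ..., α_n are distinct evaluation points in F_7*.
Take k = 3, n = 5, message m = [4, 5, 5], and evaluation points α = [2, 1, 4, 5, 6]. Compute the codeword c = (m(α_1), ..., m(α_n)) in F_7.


c = [6, 0, 6, 0, 4]

Message polynomial: m(x) = 4 + 5·x + 5·x^2 (mod 7).
For each evaluation point α_i, compute m(α_i) mod 7:
  α_1 = 2: Horner steps 5 → 1 → 6, so m(2) = 6.
  α_2 = 1: Horner steps 5 → 3 → 0, so m(1) = 0.
  α_3 = 4: Horner steps 5 → 4 → 6, so m(4) = 6.
  α_4 = 5: Horner steps 5 → 2 → 0, so m(5) = 0.
  α_5 = 6: Horner steps 5 → 0 → 4, so m(6) = 4.
Codeword c = [6, 0, 6, 0, 4] ∈ F_7^5.


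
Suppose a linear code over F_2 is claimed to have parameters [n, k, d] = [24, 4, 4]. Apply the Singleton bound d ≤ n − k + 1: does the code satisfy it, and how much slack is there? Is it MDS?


Singleton RHS = n − k + 1 = 21, slack = 17, bound satisfied, not MDS.

Singleton bound: d ≤ n − k + 1.
Here n = 24, k = 4, so n − k + 1 = 21.
Given d = 4, check d ≤ 21: YES.
Slack = (n − k + 1) − d = 17.
The code is NOT MDS (slack = 17 > 0).
Description: the claimed parameters are [24, 4, 4]_2; such a code would be non-MDS.


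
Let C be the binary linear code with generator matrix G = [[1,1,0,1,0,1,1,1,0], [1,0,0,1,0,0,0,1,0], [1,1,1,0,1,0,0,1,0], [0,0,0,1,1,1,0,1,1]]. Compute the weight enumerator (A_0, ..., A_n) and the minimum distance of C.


Weight distribution: A_0 = 1, A_3 = 2, A_4 = 3, A_5 = 6, A_6 = 4. Minimum distance d = 3.

Enumerate all 2^4 = 16 messages m ∈ F_2^4.
For each, compute codeword c = mG in F_2^9, then tally its weight.
  m = 0000 → c = 000000000, weight = 0.
  m = 1000 → c = 110101110, weight = 6.
  m = 0100 → c = 100100010, weight = 3.
  m = 1100 → c = 010001100, weight = 3.
  m = 0010 → c = 111010010, weight = 5.
  m = 1010 → c = 001111100, weight = 5.
  m = 0110 → c = 011110000, weight = 4.
  m = 1110 → c = 101011110, weight = 6.
  m = 0001 → c = 000111011, weight = 5.
  m = 1001 → c = 110010101, weight = 5.
  m = 0101 → c = 100011001, weight = 4.
  m = 1101 → c = 010110111, weight = 6.
  m = 0011 → c = 111101001, weight = 6.
  m = 1011 → c = 001000111, weight = 4.
  m = 0111 → c = 011001011, weight = 5.
  m = 1111 → c = 101100101, weight = 5.
Tally weights:
  weight 0: 1 codewords.
  weight 3: 2 codewords.
  weight 4: 3 codewords.
  weight 5: 6 codewords.
  weight 6: 4 codewords.
Minimum distance d = smallest w > 0 with A_w > 0 = 3.
Sanity: Σ A_w = 16 = 2^4 = 16 ✓.


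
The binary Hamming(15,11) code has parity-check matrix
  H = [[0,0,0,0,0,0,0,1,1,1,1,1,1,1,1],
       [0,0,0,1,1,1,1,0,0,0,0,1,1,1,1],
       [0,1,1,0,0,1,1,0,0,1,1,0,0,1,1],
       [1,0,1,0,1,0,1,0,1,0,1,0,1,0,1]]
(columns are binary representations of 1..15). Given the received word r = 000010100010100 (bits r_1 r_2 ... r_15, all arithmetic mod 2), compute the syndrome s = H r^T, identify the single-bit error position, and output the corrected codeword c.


s = (0, 1, 0, 0)^T, error position = 4, corrected codeword c = 000110100010100

Compute s = H r^T mod 2 one row at a time:
  s_1 = 0 + 0 + 0 + 1 + 0 + 1 + 0 + 0 = 2 ≡ 0 (mod 2).
  s_2 = 0 + 1 + 0 + 1 + 0 + 1 + 0 + 0 = 3 ≡ 1 (mod 2).
  s_3 = 0 + 0 + 0 + 1 + 0 + 1 + 0 + 0 = 2 ≡ 0 (mod 2).
  s_4 = 0 + 0 + 1 + 1 + 0 + 1 + 1 + 0 = 4 ≡ 0 (mod 2).
s = (0, 1, 0, 0)^T — this equals column 4 of H (binary 0100), so error is at position 4.
Correct: flip bit 4 of r = 000010100010100 to get c = 000110100010100.


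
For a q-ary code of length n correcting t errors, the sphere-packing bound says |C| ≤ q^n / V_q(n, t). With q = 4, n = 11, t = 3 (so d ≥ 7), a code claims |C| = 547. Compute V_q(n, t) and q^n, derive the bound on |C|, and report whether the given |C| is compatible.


V_q(n, t) = 4984, q^n = 4194304, Hamming bound = 841, |C| = 547 ≤ bound (satisfied).

Step 1: Compute V_q(n, t) = Σ_{j=0}^3 C(n, j) (q−1)^j.
  j = 0: C(11,0)·(3)^0 = 1·1 = 1.
  j = 1: C(11,1)·(3)^1 = 11·3 = 33.
  j = 2: C(11,2)·(3)^2 = 55·9 = 495.
  j = 3: C(11,3)·(3)^3 = 165·27 = 4455.
  V_q(n, t) = 1 + 33 + 495 + 4455 = 4984.
Step 2: q^n = 4^11 = 4194304.
Step 3: Hamming bound ⌊q^n / V_q(n,t)⌋ = ⌊4194304/4984⌋ = 841.
Step 4: Compare |C| = 547 to 841: satisfied.
The claimed |C| lies below the Hamming bound.


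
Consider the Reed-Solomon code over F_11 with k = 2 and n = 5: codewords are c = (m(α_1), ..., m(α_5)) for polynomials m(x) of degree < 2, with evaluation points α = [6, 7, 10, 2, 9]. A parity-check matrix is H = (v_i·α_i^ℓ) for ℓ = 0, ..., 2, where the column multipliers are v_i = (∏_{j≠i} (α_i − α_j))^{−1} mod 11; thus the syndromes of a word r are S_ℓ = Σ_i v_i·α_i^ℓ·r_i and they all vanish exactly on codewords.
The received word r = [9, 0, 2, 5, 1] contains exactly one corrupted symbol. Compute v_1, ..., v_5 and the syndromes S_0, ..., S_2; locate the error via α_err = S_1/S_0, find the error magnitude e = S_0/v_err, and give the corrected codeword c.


S = (7, 5, 2), error at position 2, error magnitude e = 1, c = [9, 10, 2, 5, 1].

Step 1: column multipliers v_i = (∏_{j≠i}(α_i − α_j))^{−1} mod 11.
  i = 1 (α = 6): (6−7)(6−10)(6−2)(6−9) = (−1)·(−4)·4·(−3) = −48 ≡ 7, so v_1 = 7^{−1} = 8 (mod 11).
  i = 2 (α = 7): (7−6)(7−10)(7−2)(7−9) = 1·(−3)·5·(−2) = 30 ≡ 8, so v_2 = 8^{−1} = 7 (mod 11).
  i = 3 (α = 10): (10−6)(10−7)(10−2)(10−9) = 4·3·8·1 = 96 ≡ 8, so v_3 = 8^{−1} = 7 (mod 11).
  i = 4 (α = 2): (2−6)(2−7)(2−10)(2−9) = (−4)·(−5)·(−8)·(−7) = 1120 ≡ 9, so v_4 = 9^{−1} = 5 (mod 11).
  i = 5 (α = 9): (9−6)(9−7)(9−10)(9−2) = 3·2·(−1)·7 = −42 ≡ 2, so v_5 = 2^{−1} = 6 (mod 11).
  v = [8, 7, 7, 5, 6].
Step 2: syndromes of r = [9, 0, 2, 5, 1] (all sums mod 11).
  S_0 = Σ v_i r_i = 8·9 + 7·0 + 7·2 + 5·5 + 6·1 = 117 ≡ 7.
  S_1 = Σ v_i α_i r_i = 8·6·9 + 7·7·0 + 7·10·2 + 5·2·5 + 6·9·1 = 676 ≡ 5.
  α_i^2 mod 11 = [3, 5, 1, 4, 4].
  S_2 = Σ v_i α_i^2 r_i = 8·3·9 + 7·5·0 + 7·1·2 + 5·4·5 + 6·4·1 = 354 ≡ 2.
  S = (7, 5, 2) ≠ 0, so r is not a codeword (an error is present).
Step 3: locate the error. For a single error e at position i, S_ℓ = v_i·e·α_i^ℓ, so α_err = S_1/S_0.
  S_0^{−1} = 7^{−1} = 8 (mod 11), so α_err = 5·8 = 40 ≡ 7 = α_2. Error position i = 2.
  Consistency check: S_2/S_1 = 2·9 = 18 ≡ 7 = α_err ✓ (single-error assumption holds).
Step 4: error magnitude e = S_0/v_2 = S_0·∏_{j≠2}(α_2 − α_j) = 7·8 = 56 ≡ 1 (mod 11).
Step 5: correct position 2: c_2 = r_2 − e = 0 − 1 ≡ 10 (mod 11). Hence c = [9, 10, 2, 5, 1].
  Check: interpolating c through the α_i gives m(x) = 3 + 1·x (degree < 2) with m(α_i) = c_i for every i, so c is indeed a codeword.


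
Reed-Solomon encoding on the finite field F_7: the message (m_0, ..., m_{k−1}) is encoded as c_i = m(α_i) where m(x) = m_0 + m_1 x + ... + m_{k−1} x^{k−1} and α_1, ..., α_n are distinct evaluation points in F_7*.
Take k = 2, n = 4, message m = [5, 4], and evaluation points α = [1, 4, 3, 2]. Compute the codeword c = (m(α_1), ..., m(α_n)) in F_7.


c = [2, 0, 3, 6]

Message polynomial: m(x) = 5 + 4·x (mod 7).
For each evaluation point α_i, compute m(α_i) mod 7:
  α_1 = 1: Horner steps 4 → 2, so m(1) = 2.
  α_2 = 4: Horner steps 4 → 0, so m(4) = 0.
  α_3 = 3: Horner steps 4 → 3, so m(3) = 3.
  α_4 = 2: Horner steps 4 → 6, so m(2) = 6.
Codeword c = [2, 0, 3, 6] ∈ F_7^4.


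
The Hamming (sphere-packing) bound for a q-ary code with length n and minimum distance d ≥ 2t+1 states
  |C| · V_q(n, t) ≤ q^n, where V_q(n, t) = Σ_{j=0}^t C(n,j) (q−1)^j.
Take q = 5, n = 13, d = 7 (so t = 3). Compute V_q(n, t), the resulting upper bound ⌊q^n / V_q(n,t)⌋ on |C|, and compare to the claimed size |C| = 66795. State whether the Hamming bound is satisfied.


V_q(n, t) = 19605, q^n = 1220703125, Hamming bound = 62264, |C| = 66795 > bound (violated).

Step 1: Compute V_q(n, t) = Σ_{j=0}^3 C(n, j) (q−1)^j.
  j = 0: C(13,0)·(4)^0 = 1·1 = 1.
  j = 1: C(13,1)·(4)^1 = 13·4 = 52.
  j = 2: C(13,2)·(4)^2 = 78·16 = 1248.
  j = 3: C(13,3)·(4)^3 = 286·64 = 18304.
  V_q(n, t) = 1 + 52 + 1248 + 18304 = 19605.
Step 2: q^n = 5^13 = 1220703125.
Step 3: Hamming bound ⌊q^n / V_q(n,t)⌋ = ⌊1220703125/19605⌋ = 62264.
Step 4: Compare |C| = 66795 to 62264: violated.
The claimed |C| lies above the Hamming bound, so no 5-ary code of length 13 with d ≥ 7 can have 66795 codewords.


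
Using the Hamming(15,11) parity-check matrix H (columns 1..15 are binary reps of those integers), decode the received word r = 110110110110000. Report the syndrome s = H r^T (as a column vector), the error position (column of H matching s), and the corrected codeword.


s = (1, 1, 0, 0)^T, error position = 12, corrected codeword c = 110110110111000

Compute s = H r^T mod 2 one row at a time:
  s_1 = 1 + 0 + 1 + 1 + 0 + 0 + 0 + 0 = 3 ≡ 1 (mod 2).
  s_2 = 1 + 1 + 0 + 1 + 0 + 0 + 0 + 0 = 3 ≡ 1 (mod 2).
  s_3 = 1 + 0 + 0 + 1 + 1 + 1 + 0 + 0 = 4 ≡ 0 (mod 2).
  s_4 = 1 + 0 + 1 + 1 + 0 + 1 + 0 + 0 = 4 ≡ 0 (mod 2).
s = (1, 1, 0, 0)^T — this equals column 12 of H (binary 1100), so error is at position 12.
Correct: flip bit 12 of r = 110110110110000 to get c = 110110110111000.


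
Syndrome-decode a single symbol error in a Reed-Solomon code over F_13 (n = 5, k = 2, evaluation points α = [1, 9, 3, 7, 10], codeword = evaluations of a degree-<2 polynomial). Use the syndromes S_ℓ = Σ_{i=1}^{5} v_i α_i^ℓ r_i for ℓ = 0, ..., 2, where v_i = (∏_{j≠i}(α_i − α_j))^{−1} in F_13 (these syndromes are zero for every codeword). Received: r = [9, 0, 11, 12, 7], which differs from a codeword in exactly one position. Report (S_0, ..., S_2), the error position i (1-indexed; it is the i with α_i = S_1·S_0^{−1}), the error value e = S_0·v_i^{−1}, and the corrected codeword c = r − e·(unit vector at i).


S = (7, 8, 11), error at position 3, error magnitude e = 1, c = [9, 0, 10, 12, 7].

Step 1: column multipliers v_i = (∏_{j≠i}(α_i − α_j))^{−1} mod 13.
  i = 1 (α = 1): (1−9)(1−3)(1−7)(1−10) = (−8)·(−2)·(−6)·(−9) = 864 ≡ 6, so v_1 = 6^{−1} = 11 (mod 13).
  i = 2 (α = 9): (9−1)(9−3)(9−7)(9−10) = 8·6·2·(−1) = −96 ≡ 8, so v_2 = 8^{−1} = 5 (mod 13).
  i = 3 (α = 3): (3−1)(3−9)(3−7)(3−10) = 2·(−6)·(−4)·(−7) = −336 ≡ 2, so v_3 = 2^{−1} = 7 (mod 13).
  i = 4 (α = 7): (7−1)(7−9)(7−3)(7−10) = 6·(−2)·4·(−3) = 144 ≡ 1, so v_4 = 1^{−1} = 1 (mod 13).
  i = 5 (α = 10): (10−1)(10−9)(10−3)(10−7) = 9·1·7·3 = 189 ≡ 7, so v_5 = 7^{−1} = 2 (mod 13).
  v = [11, 5, 7, 1, 2].
Step 2: syndromes of r = [9, 0, 11, 12, 7] (all sums mod 13).
  S_0 = Σ v_i r_i = 11·9 + 5·0 + 7·11 + 1·12 + 2·7 = 202 ≡ 7.
  S_1 = Σ v_i α_i r_i = 11·1·9 + 5·9·0 + 7·3·11 + 1·7·12 + 2·10·7 = 554 ≡ 8.
  α_i^2 mod 13 = [1, 3, 9, 10, 9].
  S_2 = Σ v_i α_i^2 r_i = 11·1·9 + 5·3·0 + 7·9·11 + 1·10·12 + 2·9·7 = 1038 ≡ 11.
  S = (7, 8, 11) ≠ 0, so r is not a codeword (an error is present).
Step 3: locate the error. For a single error e at position i, S_ℓ = v_i·e·α_i^ℓ, so α_err = S_1/S_0.
  S_0^{−1} = 7^{−1} = 2 (mod 13), so α_err = 8·2 = 16 ≡ 3 = α_3. Error position i = 3.
  Consistency check: S_2/S_1 = 11·5 = 55 ≡ 3 = α_err ✓ (single-error assumption holds).
Step 4: error magnitude e = S_0/v_3 = S_0·∏_{j≠3}(α_3 − α_j) = 7·2 = 14 ≡ 1 (mod 13).
Step 5: correct position 3: c_3 = r_3 − e = 11 − 1 ≡ 10 (mod 13). Hence c = [9, 0, 10, 12, 7].
  Check: interpolating c through the α_i gives m(x) = 2 + 7·x (degree < 2) with m(α_i) = c_i for every i, so c is indeed a codeword.


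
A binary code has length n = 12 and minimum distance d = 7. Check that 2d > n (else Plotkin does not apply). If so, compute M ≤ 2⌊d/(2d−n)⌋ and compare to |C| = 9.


Plotkin bound M ≤ 6; given |C| = 9 > bound (violated).

Check applicability: 2d = 14, n = 12.
2d − n = 2 > 0, so Plotkin applies.
Compute d/(2d−n) = 7/2 ≈ 3.5000.
⌊d/(2d−n)⌋ = 3.
Plotkin bound: M ≤ 2·3 = 6.
Given |C| = 9, check: VIOLATED.
This |C| is above the Plotkin bound, so no binary code with n = 12, d = 7 and 9 codewords exists.


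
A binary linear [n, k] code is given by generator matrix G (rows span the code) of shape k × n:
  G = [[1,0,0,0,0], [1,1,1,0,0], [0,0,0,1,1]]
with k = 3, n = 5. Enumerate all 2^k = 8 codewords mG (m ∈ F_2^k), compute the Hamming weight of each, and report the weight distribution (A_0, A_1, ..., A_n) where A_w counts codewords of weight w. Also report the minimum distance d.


Weight distribution: A_0 = 1, A_1 = 1, A_2 = 2, A_3 = 2, A_4 = 1, A_5 = 1. Minimum distance d = 1.

Enumerate all 2^3 = 8 messages m ∈ F_2^3.
For each, compute codeword c = mG in F_2^5, then tally its weight.
  m = 000 → c = 00000, weight = 0.
  m = 100 → c = 10000, weight = 1.
  m = 010 → c = 11100, weight = 3.
  m = 110 → c = 01100, weight = 2.
  m = 001 → c = 00011, weight = 2.
  m = 101 → c = 10011, weight = 3.
  m = 011 → c = 11111, weight = 5.
  m = 111 → c = 01111, weight = 4.
Tally weights:
  weight 0: 1 codewords.
  weight 1: 1 codewords.
  weight 2: 2 codewords.
  weight 3: 2 codewords.
  weight 4: 1 codewords.
  weight 5: 1 codewords.
Minimum distance d = smallest w > 0 with A_w > 0 = 1.
Sanity: Σ A_w = 8 = 2^3 = 8 ✓.


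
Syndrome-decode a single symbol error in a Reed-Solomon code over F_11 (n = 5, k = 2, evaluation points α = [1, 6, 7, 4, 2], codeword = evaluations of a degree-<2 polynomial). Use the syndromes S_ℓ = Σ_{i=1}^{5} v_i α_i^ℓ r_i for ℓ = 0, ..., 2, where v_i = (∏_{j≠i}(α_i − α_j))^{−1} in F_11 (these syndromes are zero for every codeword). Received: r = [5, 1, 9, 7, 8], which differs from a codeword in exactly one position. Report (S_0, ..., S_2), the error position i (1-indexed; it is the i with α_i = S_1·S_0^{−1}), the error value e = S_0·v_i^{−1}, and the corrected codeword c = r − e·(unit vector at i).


S = (7, 3, 6), error at position 5, error magnitude e = 6, c = [5, 1, 9, 7, 2].

Step 1: column multipliers v_i = (∏_{j≠i}(α_i − α_j))^{−1} mod 11.
  i = 1 (α = 1): (1−6)(1−7)(1−4)(1−2) = (−5)·(−6)·(−3)·(−1) = 90 ≡ 2, so v_1 = 2^{−1} = 6 (mod 11).
  i = 2 (α = 6): (6−1)(6−7)(6−4)(6−2) = 5·(−1)·2·4 = −40 ≡ 4, so v_2 = 4^{−1} = 3 (mod 11).
  i = 3 (α = 7): (7−1)(7−6)(7−4)(7−2) = 6·1·3·5 = 90 ≡ 2, so v_3 = 2^{−1} = 6 (mod 11).
  i = 4 (α = 4): (4−1)(4−6)(4−7)(4−2) = 3·(−2)·(−3)·2 = 36 ≡ 3, so v_4 = 3^{−1} = 4 (mod 11).
  i = 5 (α = 2): (2−1)(2−6)(2−7)(2−4) = 1·(−4)·(−5)·(−2) = −40 ≡ 4, so v_5 = 4^{−1} = 3 (mod 11).
  v = [6, 3, 6, 4, 3].
Step 2: syndromes of r = [5, 1, 9, 7, 8] (all sums mod 11).
  S_0 = Σ v_i r_i = 6·5 + 3·1 + 6·9 + 4·7 + 3·8 = 139 ≡ 7.
  S_1 = Σ v_i α_i r_i = 6·1·5 + 3·6·1 + 6·7·9 + 4·4·7 + 3·2·8 = 586 ≡ 3.
  α_i^2 mod 11 = [1, 3, 5, 5, 4].
  S_2 = Σ v_i α_i^2 r_i = 6·1·5 + 3·3·1 + 6·5·9 + 4·5·7 + 3·4·8 = 545 ≡ 6.
  S = (7, 3, 6) ≠ 0, so r is not a codeword (an error is present).
Step 3: locate the error. For a single error e at position i, S_ℓ = v_i·e·α_i^ℓ, so α_err = S_1/S_0.
  S_0^{−1} = 7^{−1} = 8 (mod 11), so α_err = 3·8 = 24 ≡ 2 = α_5. Error position i = 5.
  Consistency check: S_2/S_1 = 6·4 = 24 ≡ 2 = α_err ✓ (single-error assumption holds).
Step 4: error magnitude e = S_0/v_5 = S_0·∏_{j≠5}(α_5 − α_j) = 7·4 = 28 ≡ 6 (mod 11).
Step 5: correct position 5: c_5 = r_5 − e = 8 − 6 ≡ 2 (mod 11). Hence c = [5, 1, 9, 7, 2].
  Check: interpolating c through the α_i gives m(x) = 8 + 8·x (degree < 2) with m(α_i) = c_i for every i, so c is indeed a codeword.


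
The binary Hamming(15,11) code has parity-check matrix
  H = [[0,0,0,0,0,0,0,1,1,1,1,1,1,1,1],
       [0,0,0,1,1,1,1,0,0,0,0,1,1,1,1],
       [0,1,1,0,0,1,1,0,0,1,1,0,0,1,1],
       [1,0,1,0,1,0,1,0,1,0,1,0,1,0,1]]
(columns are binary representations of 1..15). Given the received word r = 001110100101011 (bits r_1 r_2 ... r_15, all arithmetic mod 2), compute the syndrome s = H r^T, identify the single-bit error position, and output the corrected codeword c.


s = (0, 0, 1, 0)^T, error position = 2, corrected codeword c = 011110100101011

Compute s = H r^T mod 2 one row at a time:
  s_1 = 0 + 0 + 1 + 0 + 1 + 0 + 1 + 1 = 4 ≡ 0 (mod 2).
  s_2 = 1 + 1 + 0 + 1 + 1 + 0 + 1 + 1 = 6 ≡ 0 (mod 2).
  s_3 = 0 + 1 + 0 + 1 + 1 + 0 + 1 + 1 = 5 ≡ 1 (mod 2).
  s_4 = 0 + 1 + 1 + 1 + 0 + 0 + 0 + 1 = 4 ≡ 0 (mod 2).
s = (0, 0, 1, 0)^T — this equals column 2 of H (binary 0010), so error is at position 2.
Correct: flip bit 2 of r = 001110100101011 to get c = 011110100101011.


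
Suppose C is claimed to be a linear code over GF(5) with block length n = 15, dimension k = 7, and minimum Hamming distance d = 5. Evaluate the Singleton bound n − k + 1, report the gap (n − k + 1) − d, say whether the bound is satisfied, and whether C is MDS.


Singleton RHS = n − k + 1 = 9, slack = 4, bound satisfied, not MDS.

Singleton bound: d ≤ n − k + 1.
Here n = 15, k = 7, so n − k + 1 = 9.
Given d = 5, check d ≤ 9: YES.
Slack = (n − k + 1) − d = 4.
The code is NOT MDS (slack = 4 > 0).
Description: the claimed parameters are [15, 7, 5]_5; such a code would be non-MDS.


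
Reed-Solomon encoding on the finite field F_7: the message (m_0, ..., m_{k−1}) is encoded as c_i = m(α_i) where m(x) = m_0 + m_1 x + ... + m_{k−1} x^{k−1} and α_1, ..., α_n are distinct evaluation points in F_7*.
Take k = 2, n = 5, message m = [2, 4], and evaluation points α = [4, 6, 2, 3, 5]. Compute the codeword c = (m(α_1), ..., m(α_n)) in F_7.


c = [4, 5, 3, 0, 1]

Message polynomial: m(x) = 2 + 4·x (mod 7).
For each evaluation point α_i, compute m(α_i) mod 7:
  α_1 = 4: Horner steps 4 → 4, so m(4) = 4.
  α_2 = 6: Horner steps 4 → 5, so m(6) = 5.
  α_3 = 2: Horner steps 4 → 3, so m(2) = 3.
  α_4 = 3: Horner steps 4 → 0, so m(3) = 0.
  α_5 = 5: Horner steps 4 → 1, so m(5) = 1.
Codeword c = [4, 5, 3, 0, 1] ∈ F_7^5.


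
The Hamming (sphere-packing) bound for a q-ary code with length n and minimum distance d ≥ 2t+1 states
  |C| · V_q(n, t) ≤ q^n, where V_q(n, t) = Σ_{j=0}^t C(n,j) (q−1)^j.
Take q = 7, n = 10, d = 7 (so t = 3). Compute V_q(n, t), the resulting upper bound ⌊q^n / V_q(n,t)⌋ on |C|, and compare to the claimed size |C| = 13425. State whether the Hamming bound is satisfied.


V_q(n, t) = 27601, q^n = 282475249, Hamming bound = 10234, |C| = 13425 > bound (violated).

Step 1: Compute V_q(n, t) = Σ_{j=0}^3 C(n, j) (q−1)^j.
  j = 0: C(10,0)·(6)^0 = 1·1 = 1.
  j = 1: C(10,1)·(6)^1 = 10·6 = 60.
  j = 2: C(10,2)·(6)^2 = 45·36 = 1620.
  j = 3: C(10,3)·(6)^3 = 120·216 = 25920.
  V_q(n, t) = 1 + 60 + 1620 + 25920 = 27601.
Step 2: q^n = 7^10 = 282475249.
Step 3: Hamming bound ⌊q^n / V_q(n,t)⌋ = ⌊282475249/27601⌋ = 10234.
Step 4: Compare |C| = 13425 to 10234: violated.
The claimed |C| lies above the Hamming bound, so no 7-ary code of length 10 with d ≥ 7 can have 13425 codewords.


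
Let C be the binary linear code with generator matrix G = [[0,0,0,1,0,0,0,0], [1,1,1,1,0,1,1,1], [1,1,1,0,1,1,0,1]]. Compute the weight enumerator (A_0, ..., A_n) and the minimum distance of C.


Weight distribution: A_0 = 1, A_1 = 1, A_2 = 1, A_3 = 1, A_6 = 2, A_7 = 2. Minimum distance d = 1.

Enumerate all 2^3 = 8 messages m ∈ F_2^3.
For each, compute codeword c = mG in F_2^8, then tally its weight.
  m = 000 → c = 00000000, weight = 0.
  m = 100 → c = 00010000, weight = 1.
  m = 010 → c = 11110111, weight = 7.
  m = 110 → c = 11100111, weight = 6.
  m = 001 → c = 11101101, weight = 6.
  m = 101 → c = 11111101, weight = 7.
  m = 011 → c = 00011010, weight = 3.
  m = 111 → c = 00001010, weight = 2.
Tally weights:
  weight 0: 1 codewords.
  weight 1: 1 codewords.
  weight 2: 1 codewords.
  weight 3: 1 codewords.
  weight 6: 2 codewords.
  weight 7: 2 codewords.
Minimum distance d = smallest w > 0 with A_w > 0 = 1.
Sanity: Σ A_w = 8 = 2^3 = 8 ✓.


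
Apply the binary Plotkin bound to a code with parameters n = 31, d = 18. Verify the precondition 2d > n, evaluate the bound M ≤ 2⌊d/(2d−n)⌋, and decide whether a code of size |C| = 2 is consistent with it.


Plotkin bound M ≤ 6; given |C| = 2 ≤ bound (satisfied).

Check applicability: 2d = 36, n = 31.
2d − n = 5 > 0, so Plotkin applies.
Compute d/(2d−n) = 18/5 ≈ 3.6000.
⌊d/(2d−n)⌋ = 3.
Plotkin bound: M ≤ 2·3 = 6.
Given |C| = 2, check: satisfied.
This |C| is below the Plotkin bound.


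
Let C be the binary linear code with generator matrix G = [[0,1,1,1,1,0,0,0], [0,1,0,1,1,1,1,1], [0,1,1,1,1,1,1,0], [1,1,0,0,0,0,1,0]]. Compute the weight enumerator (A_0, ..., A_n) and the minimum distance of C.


Weight distribution: A_0 = 1, A_2 = 2, A_3 = 2, A_4 = 3, A_5 = 6, A_6 = 2. Minimum distance d = 2.

Enumerate all 2^4 = 16 messages m ∈ F_2^4.
For each, compute codeword c = mG in F_2^8, then tally its weight.
  m = 0000 → c = 00000000, weight = 0.
  m = 1000 → c = 01111000, weight = 4.
  m = 0100 → c = 01011111, weight = 6.
  m = 1100 → c = 00100111, weight = 4.
  m = 0010 → c = 01111110, weight = 6.
  m = 1010 → c = 00000110, weight = 2.
  m = 0110 → c = 00100001, weight = 2.
  m = 1110 → c = 01011001, weight = 4.
  m = 0001 → c = 11000010, weight = 3.
  m = 1001 → c = 10111010, weight = 5.
  m = 0101 → c = 10011101, weight = 5.
  m = 1101 → c = 11100101, weight = 5.
  m = 0011 → c = 10111100, weight = 5.
  m = 1011 → c = 11000100, weight = 3.
  m = 0111 → c = 11100011, weight = 5.
  m = 1111 → c = 10011011, weight = 5.
Tally weights:
  weight 0: 1 codewords.
  weight 2: 2 codewords.
  weight 3: 2 codewords.
  weight 4: 3 codewords.
  weight 5: 6 codewords.
  weight 6: 2 codewords.
Minimum distance d = smallest w > 0 with A_w > 0 = 2.
Sanity: Σ A_w = 16 = 2^4 = 16 ✓.


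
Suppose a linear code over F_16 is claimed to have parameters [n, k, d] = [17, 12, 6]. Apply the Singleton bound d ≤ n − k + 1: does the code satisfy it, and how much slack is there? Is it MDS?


Singleton RHS = n − k + 1 = 6, slack = 0, bound satisfied, MDS.

Singleton bound: d ≤ n − k + 1.
Here n = 17, k = 12, so n − k + 1 = 6.
Given d = 6, check d ≤ 6: YES.
Slack = (n − k + 1) − d = 0.
The code is MDS (slack = 0).
Description: the claimed parameters are [17, 12, 6]_16; such a code would be MDS (meets Singleton bound).


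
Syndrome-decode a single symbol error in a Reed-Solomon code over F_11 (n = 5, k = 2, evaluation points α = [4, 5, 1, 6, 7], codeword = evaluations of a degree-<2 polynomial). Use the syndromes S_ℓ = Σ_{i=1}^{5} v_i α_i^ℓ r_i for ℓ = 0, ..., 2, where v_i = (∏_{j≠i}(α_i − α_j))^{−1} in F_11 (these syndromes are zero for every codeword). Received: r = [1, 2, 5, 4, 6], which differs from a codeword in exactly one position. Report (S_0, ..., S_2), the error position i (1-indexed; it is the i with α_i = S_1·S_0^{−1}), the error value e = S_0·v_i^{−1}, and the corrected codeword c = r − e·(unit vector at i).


S = (3, 1, 4), error at position 1, error magnitude e = 1, c = [0, 2, 5, 4, 6].

Step 1: column multipliers v_i = (∏_{j≠i}(α_i − α_j))^{−1} mod 11.
  i = 1 (α = 4): (4−5)(4−1)(4−6)(4−7) = (−1)·3·(−2)·(−3) = −18 ≡ 4, so v_1 = 4^{−1} = 3 (mod 11).
  i = 2 (α = 5): (5−4)(5−1)(5−6)(5−7) = 1·4·(−1)·(−2) = 8 ≡ 8, so v_2 = 8^{−1} = 7 (mod 11).
  i = 3 (α = 1): (1−4)(1−5)(1−6)(1−7) = (−3)·(−4)·(−5)·(−6) = 360 ≡ 8, so v_3 = 8^{−1} = 7 (mod 11).
  i = 4 (α = 6): (6−4)(6−5)(6−1)(6−7) = 2·1·5·(−1) = −10 ≡ 1, so v_4 = 1^{−1} = 1 (mod 11).
  i = 5 (α = 7): (7−4)(7−5)(7−1)(7−6) = 3·2·6·1 = 36 ≡ 3, so v_5 = 3^{−1} = 4 (mod 11).
  v = [3, 7, 7, 1, 4].
Step 2: syndromes of r = [1, 2, 5, 4, 6] (all sums mod 11).
  S_0 = Σ v_i r_i = 3·1 + 7·2 + 7·5 + 1·4 + 4·6 = 80 ≡ 3.
  S_1 = Σ v_i α_i r_i = 3·4·1 + 7·5·2 + 7·1·5 + 1·6·4 + 4·7·6 = 309 ≡ 1.
  α_i^2 mod 11 = [5, 3, 1, 3, 5].
  S_2 = Σ v_i α_i^2 r_i = 3·5·1 + 7·3·2 + 7·1·5 + 1·3·4 + 4·5·6 = 224 ≡ 4.
  S = (3, 1, 4) ≠ 0, so r is not a codeword (an error is present).
Step 3: locate the error. For a single error e at position i, S_ℓ = v_i·e·α_i^ℓ, so α_err = S_1/S_0.
  S_0^{−1} = 3^{−1} = 4 (mod 11), so α_err = 1·4 = 4 ≡ 4 = α_1. Error position i = 1.
  Consistency check: S_2/S_1 = 4·1 = 4 ≡ 4 = α_err ✓ (single-error assumption holds).
Step 4: error magnitude e = S_0/v_1 = S_0·∏_{j≠1}(α_1 − α_j) = 3·4 = 12 ≡ 1 (mod 11).
Step 5: correct position 1: c_1 = r_1 − e = 1 − 1 ≡ 0 (mod 11). Hence c = [0, 2, 5, 4, 6].
  Check: interpolating c through the α_i gives m(x) = 3 + 2·x (degree < 2) with m(α_i) = c_i for every i, so c is indeed a codeword.


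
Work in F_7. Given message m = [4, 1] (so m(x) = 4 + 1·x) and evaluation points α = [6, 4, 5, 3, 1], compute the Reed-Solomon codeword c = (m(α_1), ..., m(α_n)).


c = [3, 1, 2, 0, 5]

Message polynomial: m(x) = 4 + 1·x (mod 7).
For each evaluation point α_i, compute m(α_i) mod 7:
  α_1 = 6: Horner steps 1 → 3, so m(6) = 3.
  α_2 = 4: Horner steps 1 → 1, so m(4) = 1.
  α_3 = 5: Horner steps 1 → 2, so m(5) = 2.
  α_4 = 3: Horner steps 1 → 0, so m(3) = 0.
  α_5 = 1: Horner steps 1 → 5, so m(1) = 5.
Codeword c = [3, 1, 2, 0, 5] ∈ F_7^5.


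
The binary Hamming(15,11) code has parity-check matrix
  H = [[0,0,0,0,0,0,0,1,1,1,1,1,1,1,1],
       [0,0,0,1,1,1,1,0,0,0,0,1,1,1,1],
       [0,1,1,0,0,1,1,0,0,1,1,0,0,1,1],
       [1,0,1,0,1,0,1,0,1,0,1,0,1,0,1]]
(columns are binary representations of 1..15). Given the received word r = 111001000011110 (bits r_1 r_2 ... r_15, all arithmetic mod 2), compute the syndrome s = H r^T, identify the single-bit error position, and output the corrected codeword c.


s = (0, 0, 1, 0)^T, error position = 2, corrected codeword c = 101001000011110

Compute s = H r^T mod 2 one row at a time:
  s_1 = 0 + 0 + 0 + 1 + 1 + 1 + 1 + 0 = 4 ≡ 0 (mod 2).
  s_2 = 0 + 0 + 1 + 0 + 1 + 1 + 1 + 0 = 4 ≡ 0 (mod 2).
  s_3 = 1 + 1 + 1 + 0 + 0 + 1 + 1 + 0 = 5 ≡ 1 (mod 2).
  s_4 = 1 + 1 + 0 + 0 + 0 + 1 + 1 + 0 = 4 ≡ 0 (mod 2).
s = (0, 0, 1, 0)^T — this equals column 2 of H (binary 0010), so error is at position 2.
Correct: flip bit 2 of r = 111001000011110 to get c = 101001000011110.


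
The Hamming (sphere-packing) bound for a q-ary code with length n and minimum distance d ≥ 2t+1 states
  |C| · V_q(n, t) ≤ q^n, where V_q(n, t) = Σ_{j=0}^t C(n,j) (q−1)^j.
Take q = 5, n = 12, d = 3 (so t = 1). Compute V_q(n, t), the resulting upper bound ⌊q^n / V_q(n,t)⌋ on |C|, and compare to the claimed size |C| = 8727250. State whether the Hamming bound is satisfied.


V_q(n, t) = 49, q^n = 244140625, Hamming bound = 4982461, |C| = 8727250 > bound (violated).

Step 1: Compute V_q(n, t) = Σ_{j=0}^1 C(n, j) (q−1)^j.
  j = 0: C(12,0)·(4)^0 = 1·1 = 1.
  j = 1: C(12,1)·(4)^1 = 12·4 = 48.
  V_q(n, t) = 1 + 48 = 49.
Step 2: q^n = 5^12 = 244140625.
Step 3: Hamming bound ⌊q^n / V_q(n,t)⌋ = ⌊244140625/49⌋ = 4982461.
Step 4: Compare |C| = 8727250 to 4982461: violated.
The claimed |C| lies above the Hamming bound, so no 5-ary code of length 12 with d ≥ 3 can have 8727250 codewords.


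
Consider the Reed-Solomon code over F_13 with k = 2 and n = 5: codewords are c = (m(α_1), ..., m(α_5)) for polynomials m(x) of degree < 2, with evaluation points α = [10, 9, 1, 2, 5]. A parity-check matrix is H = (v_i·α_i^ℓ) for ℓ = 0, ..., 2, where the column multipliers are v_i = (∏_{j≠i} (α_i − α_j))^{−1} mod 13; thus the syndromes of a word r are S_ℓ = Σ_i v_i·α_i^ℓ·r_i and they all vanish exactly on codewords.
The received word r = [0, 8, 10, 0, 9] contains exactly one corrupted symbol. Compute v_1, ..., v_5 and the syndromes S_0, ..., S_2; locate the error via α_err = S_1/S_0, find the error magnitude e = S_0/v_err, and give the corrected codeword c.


S = (6, 8, 2), error at position 1, error magnitude e = 2, c = [11, 8, 10, 0, 9].

Step 1: column multipliers v_i = (∏_{j≠i}(α_i − α_j))^{−1} mod 13.
  i = 1 (α = 10): (10−9)(10−1)(10−2)(10−5) = 1·9·8·5 = 360 ≡ 9, so v_1 = 9^{−1} = 3 (mod 13).
  i = 2 (α = 9): (9−10)(9−1)(9−2)(9−5) = (−1)·8·7·4 = −224 ≡ 10, so v_2 = 10^{−1} = 4 (mod 13).
  i = 3 (α = 1): (1−10)(1−9)(1−2)(1−5) = (−9)·(−8)·(−1)·(−4) = 288 ≡ 2, so v_3 = 2^{−1} = 7 (mod 13).
  i = 4 (α = 2): (2−10)(2−9)(2−1)(2−5) = (−8)·(−7)·1·(−3) = −168 ≡ 1, so v_4 = 1^{−1} = 1 (mod 13).
  i = 5 (α = 5): (5−10)(5−9)(5−1)(5−2) = (−5)·(−4)·4·3 = 240 ≡ 6, so v_5 = 6^{−1} = 11 (mod 13).
  v = [3, 4, 7, 1, 11].
Step 2: syndromes of r = [0, 8, 10, 0, 9] (all sums mod 13).
  S_0 = Σ v_i r_i = 3·0 + 4·8 + 7·10 + 1·0 + 11·9 = 201 ≡ 6.
  S_1 = Σ v_i α_i r_i = 3·10·0 + 4·9·8 + 7·1·10 + 1·2·0 + 11·5·9 = 853 ≡ 8.
  α_i^2 mod 13 = [9, 3, 1, 4, 12].
  S_2 = Σ v_i α_i^2 r_i = 3·9·0 + 4·3·8 + 7·1·10 + 1·4·0 + 11·12·9 = 1354 ≡ 2.
  S = (6, 8, 2) ≠ 0, so r is not a codeword (an error is present).
Step 3: locate the error. For a single error e at position i, S_ℓ = v_i·e·α_i^ℓ, so α_err = S_1/S_0.
  S_0^{−1} = 6^{−1} = 11 (mod 13), so α_err = 8·11 = 88 ≡ 10 = α_1. Error position i = 1.
  Consistency check: S_2/S_1 = 2·5 = 10 ≡ 10 = α_err ✓ (single-error assumption holds).
Step 4: error magnitude e = S_0/v_1 = S_0·∏_{j≠1}(α_1 − α_j) = 6·9 = 54 ≡ 2 (mod 13).
Step 5: correct position 1: c_1 = r_1 − e = 0 − 2 ≡ 11 (mod 13). Hence c = [11, 8, 10, 0, 9].
  Check: interpolating c through the α_i gives m(x) = 7 + 3·x (degree < 2) with m(α_i) = c_i for every i, so c is indeed a codeword.


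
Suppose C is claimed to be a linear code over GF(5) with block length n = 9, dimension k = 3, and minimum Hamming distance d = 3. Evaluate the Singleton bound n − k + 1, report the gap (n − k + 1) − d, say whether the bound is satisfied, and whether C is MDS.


Singleton RHS = n − k + 1 = 7, slack = 4, bound satisfied, not MDS.

Singleton bound: d ≤ n − k + 1.
Here n = 9, k = 3, so n − k + 1 = 7.
Given d = 3, check d ≤ 7: YES.
Slack = (n − k + 1) − d = 4.
The code is NOT MDS (slack = 4 > 0).
Description: the claimed parameters are [9, 3, 3]_5; such a code would be non-MDS.


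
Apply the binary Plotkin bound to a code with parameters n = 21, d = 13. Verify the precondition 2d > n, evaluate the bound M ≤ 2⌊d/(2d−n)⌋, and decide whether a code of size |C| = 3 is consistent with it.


Plotkin bound M ≤ 4; given |C| = 3 ≤ bound (satisfied).

Check applicability: 2d = 26, n = 21.
2d − n = 5 > 0, so Plotkin applies.
Compute d/(2d−n) = 13/5 ≈ 2.6000.
⌊d/(2d−n)⌋ = 2.
Plotkin bound: M ≤ 2·2 = 4.
Given |C| = 3, check: satisfied.
This |C| is below the Plotkin bound.


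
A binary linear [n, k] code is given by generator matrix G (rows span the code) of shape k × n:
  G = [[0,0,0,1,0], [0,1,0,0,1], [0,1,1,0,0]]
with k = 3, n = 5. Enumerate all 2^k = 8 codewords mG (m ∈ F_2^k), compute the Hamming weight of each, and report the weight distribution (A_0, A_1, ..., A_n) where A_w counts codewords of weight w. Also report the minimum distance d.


Weight distribution: A_0 = 1, A_1 = 1, A_2 = 3, A_3 = 3. Minimum distance d = 1.

Enumerate all 2^3 = 8 messages m ∈ F_2^3.
For each, compute codeword c = mG in F_2^5, then tally its weight.
  m = 000 → c = 00000, weight = 0.
  m = 100 → c = 00010, weight = 1.
  m = 010 → c = 01001, weight = 2.
  m = 110 → c = 01011, weight = 3.
  m = 001 → c = 01100, weight = 2.
  m = 101 → c = 01110, weight = 3.
  m = 011 → c = 00101, weight = 2.
  m = 111 → c = 00111, weight = 3.
Tally weights:
  weight 0: 1 codewords.
  weight 1: 1 codewords.
  weight 2: 3 codewords.
  weight 3: 3 codewords.
Minimum distance d = smallest w > 0 with A_w > 0 = 1.
Sanity: Σ A_w = 8 = 2^3 = 8 ✓.


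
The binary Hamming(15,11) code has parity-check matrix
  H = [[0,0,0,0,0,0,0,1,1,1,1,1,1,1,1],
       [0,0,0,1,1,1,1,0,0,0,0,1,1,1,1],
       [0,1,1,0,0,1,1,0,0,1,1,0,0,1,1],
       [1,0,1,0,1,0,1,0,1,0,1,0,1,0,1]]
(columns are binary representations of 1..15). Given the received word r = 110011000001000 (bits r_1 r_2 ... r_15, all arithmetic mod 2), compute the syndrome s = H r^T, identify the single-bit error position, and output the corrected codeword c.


s = (1, 1, 0, 0)^T, error position = 12, corrected codeword c = 110011000000000

Compute s = H r^T mod 2 one row at a time:
  s_1 = 0 + 0 + 0 + 0 + 1 + 0 + 0 + 0 = 1 ≡ 1 (mod 2).
  s_2 = 0 + 1 + 1 + 0 + 1 + 0 + 0 + 0 = 3 ≡ 1 (mod 2).
  s_3 = 1 + 0 + 1 + 0 + 0 + 0 + 0 + 0 = 2 ≡ 0 (mod 2).
  s_4 = 1 + 0 + 1 + 0 + 0 + 0 + 0 + 0 = 2 ≡ 0 (mod 2).
s = (1, 1, 0, 0)^T — this equals column 12 of H (binary 1100), so error is at position 12.
Correct: flip bit 12 of r = 110011000001000 to get c = 110011000000000.


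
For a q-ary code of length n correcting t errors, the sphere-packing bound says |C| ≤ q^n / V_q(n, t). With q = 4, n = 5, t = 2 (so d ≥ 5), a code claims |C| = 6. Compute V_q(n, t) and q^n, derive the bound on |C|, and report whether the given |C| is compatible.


V_q(n, t) = 106, q^n = 1024, Hamming bound = 9, |C| = 6 ≤ bound (satisfied).

Step 1: Compute V_q(n, t) = Σ_{j=0}^2 C(n, j) (q−1)^j.
  j = 0: C(5,0)·(3)^0 = 1·1 = 1.
  j = 1: C(5,1)·(3)^1 = 5·3 = 15.
  j = 2: C(5,2)·(3)^2 = 10·9 = 90.
  V_q(n, t) = 1 + 15 + 90 = 106.
Step 2: q^n = 4^5 = 1024.
Step 3: Hamming bound ⌊q^n / V_q(n,t)⌋ = ⌊1024/106⌋ = 9.
Step 4: Compare |C| = 6 to 9: satisfied.
The claimed |C| lies below the Hamming bound.


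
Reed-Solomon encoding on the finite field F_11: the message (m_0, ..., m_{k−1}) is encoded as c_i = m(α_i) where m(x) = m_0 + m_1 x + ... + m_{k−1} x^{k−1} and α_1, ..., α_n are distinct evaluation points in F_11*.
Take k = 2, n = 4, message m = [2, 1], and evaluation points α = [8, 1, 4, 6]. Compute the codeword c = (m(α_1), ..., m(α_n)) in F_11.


c = [10, 3, 6, 8]

Message polynomial: m(x) = 2 + 1·x (mod 11).
For each evaluation point α_i, compute m(α_i) mod 11:
  α_1 = 8: Horner steps 1 → 10, so m(8) = 10.
  α_2 = 1: Horner steps 1 → 3, so m(1) = 3.
  α_3 = 4: Horner steps 1 → 6, so m(4) = 6.
  α_4 = 6: Horner steps 1 → 8, so m(6) = 8.
Codeword c = [10, 3, 6, 8] ∈ F_11^4.


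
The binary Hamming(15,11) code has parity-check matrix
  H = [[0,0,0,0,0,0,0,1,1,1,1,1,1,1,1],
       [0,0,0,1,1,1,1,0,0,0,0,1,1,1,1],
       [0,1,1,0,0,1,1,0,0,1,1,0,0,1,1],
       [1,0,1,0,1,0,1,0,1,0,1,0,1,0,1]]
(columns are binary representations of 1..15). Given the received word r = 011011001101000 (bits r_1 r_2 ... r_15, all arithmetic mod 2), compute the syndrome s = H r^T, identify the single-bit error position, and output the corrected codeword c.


s = (1, 1, 0, 1)^T, error position = 13, corrected codeword c = 011011001101100

Compute s = H r^T mod 2 one row at a time:
  s_1 = 0 + 1 + 1 + 0 + 1 + 0 + 0 + 0 = 3 ≡ 1 (mod 2).
  s_2 = 0 + 1 + 1 + 0 + 1 + 0 + 0 + 0 = 3 ≡ 1 (mod 2).
  s_3 = 1 + 1 + 1 + 0 + 1 + 0 + 0 + 0 = 4 ≡ 0 (mod 2).
  s_4 = 0 + 1 + 1 + 0 + 1 + 0 + 0 + 0 = 3 ≡ 1 (mod 2).
s = (1, 1, 0, 1)^T — this equals column 13 of H (binary 1101), so error is at position 13.
Correct: flip bit 13 of r = 011011001101000 to get c = 011011001101100.


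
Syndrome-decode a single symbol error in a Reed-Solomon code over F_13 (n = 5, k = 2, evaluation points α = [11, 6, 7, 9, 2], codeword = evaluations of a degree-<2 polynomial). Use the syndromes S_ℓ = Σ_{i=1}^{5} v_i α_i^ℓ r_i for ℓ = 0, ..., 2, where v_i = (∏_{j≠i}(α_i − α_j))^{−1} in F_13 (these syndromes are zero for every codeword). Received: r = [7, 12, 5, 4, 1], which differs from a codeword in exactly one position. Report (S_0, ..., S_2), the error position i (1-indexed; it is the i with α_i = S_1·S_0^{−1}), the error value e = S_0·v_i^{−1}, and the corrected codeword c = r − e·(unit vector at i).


S = (12, 2, 9), error at position 1, error magnitude e = 4, c = [3, 12, 5, 4, 1].

Step 1: column multipliers v_i = (∏_{j≠i}(α_i − α_j))^{−1} mod 13.
  i = 1 (α = 11): (11−6)(11−7)(11−9)(11−2) = 5·4·2·9 = 360 ≡ 9, so v_1 = 9^{−1} = 3 (mod 13).
  i = 2 (α = 6): (6−11)(6−7)(6−9)(6−2) = (−5)·(−1)·(−3)·4 = −60 ≡ 5, so v_2 = 5^{−1} = 8 (mod 13).
  i = 3 (α = 7): (7−11)(7−6)(7−9)(7−2) = (−4)·1·(−2)·5 = 40 ≡ 1, so v_3 = 1^{−1} = 1 (mod 13).
  i = 4 (α = 9): (9−11)(9−6)(9−7)(9−2) = (−2)·3·2·7 = −84 ≡ 7, so v_4 = 7^{−1} = 2 (mod 13).
  i = 5 (α = 2): (2−11)(2−6)(2−7)(2−9) = (−9)·(−4)·(−5)·(−7) = 1260 ≡ 12, so v_5 = 12^{−1} = 12 (mod 13).
  v = [3, 8, 1, 2, 12].
Step 2: syndromes of r = [7, 12, 5, 4, 1] (all sums mod 13).
  S_0 = Σ v_i r_i = 3·7 + 8·12 + 1·5 + 2·4 + 12·1 = 142 ≡ 12.
  S_1 = Σ v_i α_i r_i = 3·11·7 + 8·6·12 + 1·7·5 + 2·9·4 + 12·2·1 = 938 ≡ 2.
  α_i^2 mod 13 = [4, 10, 10, 3, 4].
  S_2 = Σ v_i α_i^2 r_i = 3·4·7 + 8·10·12 + 1·10·5 + 2·3·4 + 12·4·1 = 1166 ≡ 9.
  S = (12, 2, 9) ≠ 0, so r is not a codeword (an error is present).
Step 3: locate the error. For a single error e at position i, S_ℓ = v_i·e·α_i^ℓ, so α_err = S_1/S_0.
  S_0^{−1} = 12^{−1} = 12 (mod 13), so α_err = 2·12 = 24 ≡ 11 = α_1. Error position i = 1.
  Consistency check: S_2/S_1 = 9·7 = 63 ≡ 11 = α_err ✓ (single-error assumption holds).
Step 4: error magnitude e = S_0/v_1 = S_0·∏_{j≠1}(α_1 − α_j) = 12·9 = 108 ≡ 4 (mod 13).
Step 5: correct position 1: c_1 = r_1 − e = 7 − 4 ≡ 3 (mod 13). Hence c = [3, 12, 5, 4, 1].
  Check: interpolating c through the α_i gives m(x) = 2 + 6·x (degree < 2) with m(α_i) = c_i for every i, so c is indeed a codeword.
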